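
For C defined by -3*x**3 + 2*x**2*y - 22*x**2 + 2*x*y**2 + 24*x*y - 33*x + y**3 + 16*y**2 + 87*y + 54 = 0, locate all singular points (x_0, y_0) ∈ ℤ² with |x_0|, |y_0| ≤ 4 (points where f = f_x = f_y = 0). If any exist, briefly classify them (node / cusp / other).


Singular points: {(-3, -3)}; classification: node.

Compute partial derivatives:
  f_x = -9*x**2 + 4*x*y - 44*x + 2*y**2 + 24*y - 33.
  f_y = 2*x**2 + 4*x*y + 24*x + 3*y**2 + 32*y + 87.
Scan x_0 ∈ {−4, ..., 4}. For each x_0, f_y(x_0, y) is a polynomial in y; find its integer roots y ∈ {−4, ..., 4}, then test f_x and f at those candidates.
  x = -4: f_y(-4, y) = 3*y**2 + 16*y + 23; no integer root y with |y| ≤ 4.
  x = -3: f_y(-3, y) = 3*y**2 + 20*y + 33; vanishes at y ∈ {-3}. (-3, -3): f_x = 0, f = 0 — SINGULAR.
  x = -2: f_y(-2, y) = 3*y**2 + 24*y + 47; no integer root y with |y| ≤ 4.
  x = -1: f_y(-1, y) = 3*y**2 + 28*y + 65; no integer root y with |y| ≤ 4.
  x = 0: f_y(0, y) = 3*y**2 + 32*y + 87; no integer root y with |y| ≤ 4.
  x = 1: f_y(1, y) = 3*y**2 + 36*y + 113; no integer root y with |y| ≤ 4.
  x = 2: f_y(2, y) = 3*y**2 + 40*y + 143; no integer root y with |y| ≤ 4.
  x = 3: f_y(3, y) = 3*y**2 + 44*y + 177; no integer root y with |y| ≤ 4.
  x = 4: f_y(4, y) = 3*y**2 + 48*y + 215; no integer root y with |y| ≤ 4.
Only singular point on the grid: (-3, -3).
Classify: substitute x = -3 + u, y = -3 + v and expand: f = -3*u**3 + 2*u**2*v - u**2 + 2*u*v**2 + v**3 + v**2.
No constant or linear terms (consistent with a singular point). Quadratic part: -u**2 + v**2. Cubic part: -3*u**3 + 2*u**2*v + 2*u*v**2 + v**3.
The quadratic part v**2 - u**2 = (v − u)(v + u) splits into two distinct linear factors, so there are two distinct tangent lines y − -3 = ±(x − -3) — this is a node (ordinary double point).
Classification: node.


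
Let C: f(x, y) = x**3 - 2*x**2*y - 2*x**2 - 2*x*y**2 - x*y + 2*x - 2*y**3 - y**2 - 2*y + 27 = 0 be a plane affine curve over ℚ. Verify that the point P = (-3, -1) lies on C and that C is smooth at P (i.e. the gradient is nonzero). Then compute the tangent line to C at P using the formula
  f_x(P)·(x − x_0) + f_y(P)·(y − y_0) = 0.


Tangent line at P: 28*x - 33*y + 51 = 0.

Step 1: f(-3, -1) = 0, so P lies on C.
Step 2: partial derivatives
  f_x(x, y) = 3*x**2 - 4*x*y - 4*x - 2*y**2 - y + 2, f_y(x, y) = -2*x**2 - 4*x*y - x - 6*y**2 - 2*y - 2.
  f_x(P) = 28, f_y(P) = -33 (gradient nonzero, so P is smooth).
Step 3: tangent line at P: 28·(x − -3) + -33·(y − -1) = 0.
Expanding: 28*x - 33*y + 51 = 0.


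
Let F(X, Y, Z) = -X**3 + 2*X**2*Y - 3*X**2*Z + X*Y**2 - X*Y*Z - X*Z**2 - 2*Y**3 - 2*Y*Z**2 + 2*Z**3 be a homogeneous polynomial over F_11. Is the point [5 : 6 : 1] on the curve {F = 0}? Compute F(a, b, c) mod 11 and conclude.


F(5,6,1) ≡ 1 (mod 11); P is NOT on the curve.

Evaluate F(5, 6, 1) term-by-term (mod 11).
  -X**3 ↦ -1·125·1·1 = -125
  2*X**2*Y ↦ 2·25·6·1 = 300
  -3*X**2*Z ↦ -3·25·1·1 = -75
  X*Y**2 ↦ 1·5·36·1 = 180
  -X*Y*Z ↦ -1·5·6·1 = -30
  -X*Z**2 ↦ -1·5·1·1 = -5
  -2*Y**3 ↦ -2·1·216·1 = -432
  -2*Y*Z**2 ↦ -2·1·6·1 = -12
  2*Z**3 ↦ 2·1·1·1 = 2
Sum: F(5, 6, 1) = (-125) + (300) + (-75) + (180) + (-30) + (-5) + (-432) + (-12) + (2) = -197.
Reducing mod 11: -197 ≡ 1 (mod 11).
Since F(a, b, c) ≡ 1 ≠ 0 (mod 11), P does NOT lie on the curve.


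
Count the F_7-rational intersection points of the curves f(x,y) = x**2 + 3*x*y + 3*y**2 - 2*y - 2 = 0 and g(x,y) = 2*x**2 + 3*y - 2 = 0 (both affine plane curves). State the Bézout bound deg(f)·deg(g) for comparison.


Common zeros: ∅; count = 0; Bézout bound = 4.

deg(f) = 2, deg(g) = 2, so Bézout bound = 4.
Scan x ∈ F_7. For each x, list the y ∈ F_7 with f(x, y) ≡ 0 and those with g(x, y) ≡ 0 (mod 7); the common zeros in that column are the intersection.
  x = 0: f ≡ 0 at y ∈ {5}; g ≡ 0 at y ∈ {3}; common: ∅.
  x = 1: f ≡ 0 at y ∈ ∅; g ≡ 0 at y ∈ {0}; common: ∅.
  x = 2: f ≡ 0 at y ∈ ∅; g ≡ 0 at y ∈ {5}; common: ∅.
  x = 3: f ≡ 0 at y ∈ {0}; g ≡ 0 at y ∈ {4}; common: ∅.
  x = 4: f ≡ 0 at y ∈ {0, 6}; g ≡ 0 at y ∈ {4}; common: ∅.
  x = 5: f ≡ 0 at y ∈ ∅; g ≡ 0 at y ∈ {5}; common: ∅.
  x = 6: f ≡ 0 at y ∈ {5, 6}; g ≡ 0 at y ∈ {0}; common: ∅.
Collecting: common zeros = ∅, so the count is 0.
Comparison with the Bézout bound: 0 ≤ 4 = deg(f)·deg(g), as expected for curves with no common component (the affine F_7-count falls short of the bound because intersections may lie at infinity, over extension fields, or carry multiplicity).


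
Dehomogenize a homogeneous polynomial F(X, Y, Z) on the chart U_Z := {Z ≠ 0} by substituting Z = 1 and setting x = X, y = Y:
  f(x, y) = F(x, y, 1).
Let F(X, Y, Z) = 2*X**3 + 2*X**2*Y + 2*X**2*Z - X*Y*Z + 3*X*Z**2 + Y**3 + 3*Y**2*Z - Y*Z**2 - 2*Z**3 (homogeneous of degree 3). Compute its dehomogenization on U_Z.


f(x, y) = 2*x**3 + 2*x**2*y + 2*x**2 - x*y + 3*x + y**3 + 3*y**2 - y - 2

On U_Z we set Z = 1. Each monomial c·X^i·Y^j·Z^k in F becomes c·x^i·y^j·1^k = c·x^i·y^j.
Substituting Z = 1: F(X, Y, 1) = 2*x**3 + 2*x**2*y + 2*x**2 - x*y + 3*x + y**3 + 3*y**2 - y - 2.
Note: deg(f) ≤ deg(F) = 3; strict inequality happens when F is divisible by Z (lost terms).


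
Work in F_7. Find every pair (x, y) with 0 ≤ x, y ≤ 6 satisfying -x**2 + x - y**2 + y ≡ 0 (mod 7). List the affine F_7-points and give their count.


Affine F_7-points: {(0, 0), (0, 1), (1, 0), (1, 1), (2, 4), (4, 2), (4, 6), (6, 4)}; count = 8.

For each of the 49 pairs (x, y) ∈ F_7², evaluate f(x, y) mod 7. Record the zeros.
  x = 0: [0↦0, 1↦0, 2↦5, 3↦1, 4↦2, 5↦1, 6↦5]  zeros at y ∈ {0, 1}
  x = 1: [0↦0, 1↦0, 2↦5, 3↦1, 4↦2, 5↦1, 6↦5]  zeros at y ∈ {0, 1}
  x = 2: [0↦5, 1↦5, 2↦3, 3↦6, 4↦0, 5↦6, 6↦3]  zeros at y ∈ {4}
  x = 3: [0↦1, 1↦1, 2↦6, 3↦2, 4↦3, 5↦2, 6↦6]  zeros at y ∈ ∅
  x = 4: [0↦2, 1↦2, 2↦0, 3↦3, 4↦4, 5↦3, 6↦0]  zeros at y ∈ {2, 6}
  x = 5: [0↦1, 1↦1, 2↦6, 3↦2, 4↦3, 5↦2, 6↦6]  zeros at y ∈ ∅
  x = 6: [0↦5, 1↦5, 2↦3, 3↦6, 4↦0, 5↦6, 6↦3]  zeros at y ∈ {4}
Collecting zeros: affine points = {(0, 0), (0, 1), (1, 0), (1, 1), (2, 4), (4, 2), (4, 6), (6, 4)}.
Total count |C(F_7)_aff| = 8.


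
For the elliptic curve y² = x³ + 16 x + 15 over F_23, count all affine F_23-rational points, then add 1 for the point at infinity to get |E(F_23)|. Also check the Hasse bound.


Affine points = {(1, 3), (1, 20), (2, 3), (2, 20), (5, 6), (5, 17), (10, 5), (10, 18), (11, 2), (11, 21), (12, 7), (12, 16), (14, 4), (14, 19), (17, 5), (17, 18), (19, 5), (19, 18), (20, 3), (20, 20)}; affine count = 20; |E(F_23)| = 21.

Discriminant check: Δ ∝ 4a³ + 27b² = 4·16³ + 27·15² = 4·4096 + 27·225 ≡ 11 (mod 23). Nonzero ⇒ E is nonsingular.
For each x ∈ F_23, compute rhs = x³ + 16·x + 15 mod 23, then count y ∈ F_23 with y² ≡ rhs.
  x = 0: rhs = 15, matching y values: none (0 points).
  x = 1: rhs = 9, matching y values: 3, 20 (2 points).
  x = 2: rhs = 9, matching y values: 3, 20 (2 points).
  x = 3: rhs = 21, matching y values: none (0 points).
  x = 4: rhs = 5, matching y values: none (0 points).
  x = 5: rhs = 13, matching y values: 6, 17 (2 points).
  x = 6: rhs = 5, matching y values: none (0 points).
  x = 7: rhs = 10, matching y values: none (0 points).
  x = 8: rhs = 11, matching y values: none (0 points).
  x = 9: rhs = 14, matching y values: none (0 points).
  x = 10: rhs = 2, matching y values: 5, 18 (2 points).
  x = 11: rhs = 4, matching y values: 2, 21 (2 points).
  x = 12: rhs = 3, matching y values: 7, 16 (2 points).
  x = 13: rhs = 5, matching y values: none (0 points).
  x = 14: rhs = 16, matching y values: 4, 19 (2 points).
  x = 15: rhs = 19, matching y values: none (0 points).
  x = 16: rhs = 20, matching y values: none (0 points).
  x = 17: rhs = 2, matching y values: 5, 18 (2 points).
  x = 18: rhs = 17, matching y values: none (0 points).
  x = 19: rhs = 2, matching y values: 5, 18 (2 points).
  x = 20: rhs = 9, matching y values: 3, 20 (2 points).
  x = 21: rhs = 21, matching y values: none (0 points).
  x = 22: rhs = 21, matching y values: none (0 points).
Total affine count: 20.
Full point count |E(F_23)| = 20 + 1 = 21.
Hasse bound: |21 − (23+1)| = |-3| = 3 ≤ 2√23 ≈ 9.5917 ✓.


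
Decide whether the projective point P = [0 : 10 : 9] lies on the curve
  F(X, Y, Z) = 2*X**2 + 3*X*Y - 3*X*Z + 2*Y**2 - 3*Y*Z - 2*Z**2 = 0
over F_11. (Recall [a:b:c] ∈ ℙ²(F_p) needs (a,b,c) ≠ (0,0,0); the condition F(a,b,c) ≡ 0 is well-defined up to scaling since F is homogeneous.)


F(0,10,9) ≡ 10 (mod 11); P is NOT on the curve.

Evaluate F(0, 10, 9) term-by-term (mod 11).
  2*X**2 ↦ 2·0·1·1 = 0
  3*X*Y ↦ 3·0·10·1 = 0
  -3*X*Z ↦ -3·0·1·9 = 0
  2*Y**2 ↦ 2·1·100·1 = 200
  -3*Y*Z ↦ -3·1·10·9 = -270
  -2*Z**2 ↦ -2·1·1·81 = -162
Sum: F(0, 10, 9) = (0) + (0) + (0) + (200) + (-270) + (-162) = -232.
Reducing mod 11: -232 ≡ 10 (mod 11).
Since F(a, b, c) ≡ 10 ≠ 0 (mod 11), P does NOT lie on the curve.


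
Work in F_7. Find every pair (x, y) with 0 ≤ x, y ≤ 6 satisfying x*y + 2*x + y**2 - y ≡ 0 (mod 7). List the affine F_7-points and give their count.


Affine F_7-points: {(0, 0), (0, 1), (3, 2), (3, 3), (5, 4), (5, 6)}; count = 6.

For each of the 49 pairs (x, y) ∈ F_7², evaluate f(x, y) mod 7. Record the zeros.
  x = 0: [0↦0, 1↦0, 2↦2, 3↦6, 4↦5, 5↦6, 6↦2]  zeros at y ∈ {0, 1}
  x = 1: [0↦2, 1↦3, 2↦6, 3↦4, 4↦4, 5↦6, 6↦3]  zeros at y ∈ ∅
  x = 2: [0↦4, 1↦6, 2↦3, 3↦2, 4↦3, 5↦6, 6↦4]  zeros at y ∈ ∅
  x = 3: [0↦6, 1↦2, 2↦0, 3↦0, 4↦2, 5↦6, 6↦5]  zeros at y ∈ {2, 3}
  x = 4: [0↦1, 1↦5, 2↦4, 3↦5, 4↦1, 5↦6, 6↦6]  zeros at y ∈ ∅
  x = 5: [0↦3, 1↦1, 2↦1, 3↦3, 4↦0, 5↦6, 6↦0]  zeros at y ∈ {4, 6}
  x = 6: [0↦5, 1↦4, 2↦5, 3↦1, 4↦6, 5↦6, 6↦1]  zeros at y ∈ ∅
Collecting zeros: affine points = {(0, 0), (0, 1), (3, 2), (3, 3), (5, 4), (5, 6)}.
Total count |C(F_7)_aff| = 6.


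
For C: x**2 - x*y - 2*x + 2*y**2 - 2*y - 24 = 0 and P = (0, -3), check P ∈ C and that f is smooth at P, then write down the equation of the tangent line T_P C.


Tangent line at P: x - 14*y - 42 = 0.

Step 1: f(0, -3) = 0, so P lies on C.
Step 2: partial derivatives
  f_x(x, y) = 2*x - y - 2, f_y(x, y) = -x + 4*y - 2.
  f_x(P) = 1, f_y(P) = -14 (gradient nonzero, so P is smooth).
Step 3: tangent line at P: 1·(x − 0) + -14·(y − -3) = 0.
Expanding: x - 14*y - 42 = 0.


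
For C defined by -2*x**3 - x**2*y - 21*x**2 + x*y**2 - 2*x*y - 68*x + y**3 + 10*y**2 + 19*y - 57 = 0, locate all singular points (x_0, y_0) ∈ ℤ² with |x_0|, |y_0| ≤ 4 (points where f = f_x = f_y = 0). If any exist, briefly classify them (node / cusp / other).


Singular points: {(-3, -2)}; classification: node.

Compute partial derivatives:
  f_x = -6*x**2 - 2*x*y - 42*x + y**2 - 2*y - 68.
  f_y = -x**2 + 2*x*y - 2*x + 3*y**2 + 20*y + 19.
Scan x_0 ∈ {−4, ..., 4}. For each x_0, f_y(x_0, y) is a polynomial in y; find its integer roots y ∈ {−4, ..., 4}, then test f_x and f at those candidates.
  x = -4: f_y(-4, y) = 3*y**2 + 12*y + 11; no integer root y with |y| ≤ 4.
  x = -3: f_y(-3, y) = 3*y**2 + 14*y + 16; vanishes at y ∈ {-2}. (-3, -2): f_x = 0, f = 0 — SINGULAR.
  x = -2: f_y(-2, y) = 3*y**2 + 16*y + 19; no integer root y with |y| ≤ 4.
  x = -1: f_y(-1, y) = 3*y**2 + 18*y + 20; no integer root y with |y| ≤ 4.
  x = 0: f_y(0, y) = 3*y**2 + 20*y + 19; no integer root y with |y| ≤ 4.
  x = 1: f_y(1, y) = 3*y**2 + 22*y + 16; no integer root y with |y| ≤ 4.
  x = 2: f_y(2, y) = 3*y**2 + 24*y + 11; no integer root y with |y| ≤ 4.
  x = 3: f_y(3, y) = 3*y**2 + 26*y + 4; no integer root y with |y| ≤ 4.
  x = 4: f_y(4, y) = 3*y**2 + 28*y - 5; no integer root y with |y| ≤ 4.
Only singular point on the grid: (-3, -2).
Classify: substitute x = -3 + u, y = -2 + v and expand: f = -2*u**3 - u**2*v - u**2 + u*v**2 + v**3 + v**2.
No constant or linear terms (consistent with a singular point). Quadratic part: -u**2 + v**2. Cubic part: -2*u**3 - u**2*v + u*v**2 + v**3.
The quadratic part v**2 - u**2 = (v − u)(v + u) splits into two distinct linear factors, so there are two distinct tangent lines y − -2 = ±(x − -3) — this is a node (ordinary double point).
Classification: node.


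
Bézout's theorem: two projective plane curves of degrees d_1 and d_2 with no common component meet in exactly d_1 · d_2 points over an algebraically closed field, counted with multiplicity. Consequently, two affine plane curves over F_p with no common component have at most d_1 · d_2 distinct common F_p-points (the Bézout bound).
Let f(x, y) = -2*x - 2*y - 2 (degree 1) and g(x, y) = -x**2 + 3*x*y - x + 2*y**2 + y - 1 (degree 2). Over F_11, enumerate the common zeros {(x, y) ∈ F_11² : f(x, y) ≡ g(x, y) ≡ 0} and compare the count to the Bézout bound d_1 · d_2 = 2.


Common zeros: {(0, 10), (5, 5)}; count = 2; Bézout bound = 2.

deg(f) = 1, deg(g) = 2, so Bézout bound = 2.
Scan x ∈ F_11. For each x, list the y ∈ F_11 with f(x, y) ≡ 0 and those with g(x, y) ≡ 0 (mod 11); the common zeros in that column are the intersection.
  x = 0: f ≡ 0 at y ∈ {10}; g ≡ 0 at y ∈ {6, 10}; common: {10}.
  x = 1: f ≡ 0 at y ∈ {9}; g ≡ 0 at y ∈ ∅; common: ∅.
  x = 2: f ≡ 0 at y ∈ {8}; g ≡ 0 at y ∈ ∅; common: ∅.
  x = 3: f ≡ 0 at y ∈ {7}; g ≡ 0 at y ∈ ∅; common: ∅.
  x = 4: f ≡ 0 at y ∈ {6}; g ≡ 0 at y ∈ ∅; common: ∅.
  x = 5: f ≡ 0 at y ∈ {5}; g ≡ 0 at y ∈ {5, 9}; common: {5}.
  x = 6: f ≡ 0 at y ∈ {4}; g ≡ 0 at y ∈ {1, 6}; common: ∅.
  x = 7: f ≡ 0 at y ∈ {3}; g ≡ 0 at y ∈ {1, 10}; common: ∅.
  x = 8: f ≡ 0 at y ∈ {2}; g ≡ 0 at y ∈ ∅; common: ∅.
  x = 9: f ≡ 0 at y ∈ {1}; g ≡ 0 at y ∈ {3, 5}; common: ∅.
  x = 10: f ≡ 0 at y ∈ {0}; g ≡ 0 at y ∈ {3, 9}; common: ∅.
Collecting: common zeros = {(0, 10), (5, 5)}, so the count is 2.
Comparison with the Bézout bound: 2 ≤ 2 = deg(f)·deg(g), as expected for curves with no common component (the bound is attained).


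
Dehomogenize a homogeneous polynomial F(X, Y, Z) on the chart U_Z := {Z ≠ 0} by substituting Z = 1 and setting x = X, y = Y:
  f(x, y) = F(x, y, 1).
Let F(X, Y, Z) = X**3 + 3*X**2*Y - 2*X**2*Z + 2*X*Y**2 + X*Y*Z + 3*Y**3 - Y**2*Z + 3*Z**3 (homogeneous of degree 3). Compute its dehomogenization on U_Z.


f(x, y) = x**3 + 3*x**2*y - 2*x**2 + 2*x*y**2 + x*y + 3*y**3 - y**2 + 3

On U_Z we set Z = 1. Each monomial c·X^i·Y^j·Z^k in F becomes c·x^i·y^j·1^k = c·x^i·y^j.
Substituting Z = 1: F(X, Y, 1) = x**3 + 3*x**2*y - 2*x**2 + 2*x*y**2 + x*y + 3*y**3 - y**2 + 3.
Note: deg(f) ≤ deg(F) = 3; strict inequality happens when F is divisible by Z (lost terms).


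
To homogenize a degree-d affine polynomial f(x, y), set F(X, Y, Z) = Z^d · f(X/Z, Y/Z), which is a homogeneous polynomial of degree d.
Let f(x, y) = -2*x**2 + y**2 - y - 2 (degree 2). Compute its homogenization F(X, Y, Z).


F(X, Y, Z) = -2*X**2 + Y**2 - Y*Z - 2*Z**2

deg(f) = 2.
Substitute x = X/Z, y = Y/Z into f, then multiply by Z^2.
  monomial -2·x^2·y^0 ↦ -2·X^2·Y^0·Z^0.
  monomial 1·x^0·y^2 ↦ 1·X^0·Y^2·Z^0.
  monomial -1·x^0·y^1 ↦ -1·X^0·Y^1·Z^1.
  monomial -2·x^0·y^0 ↦ -2·X^0·Y^0·Z^2.
Collecting: F(X, Y, Z) = -2*X**2 + Y**2 - Y*Z - 2*Z**2.


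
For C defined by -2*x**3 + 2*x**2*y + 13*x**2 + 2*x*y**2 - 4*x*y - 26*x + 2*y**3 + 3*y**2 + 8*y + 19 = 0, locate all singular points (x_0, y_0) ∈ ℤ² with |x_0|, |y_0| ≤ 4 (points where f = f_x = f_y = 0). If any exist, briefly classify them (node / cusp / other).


Singular points: {(2, -1)}; classification: node.

Compute partial derivatives:
  f_x = -6*x**2 + 4*x*y + 26*x + 2*y**2 - 4*y - 26.
  f_y = 2*x**2 + 4*x*y - 4*x + 6*y**2 + 6*y + 8.
Scan x_0 ∈ {−4, ..., 4}. For each x_0, f_y(x_0, y) is a polynomial in y; find its integer roots y ∈ {−4, ..., 4}, then test f_x and f at those candidates.
  x = -4: f_y(-4, y) = 6*y**2 - 10*y + 56; no integer root y with |y| ≤ 4.
  x = -3: f_y(-3, y) = 6*y**2 - 6*y + 38; no integer root y with |y| ≤ 4.
  x = -2: f_y(-2, y) = 6*y**2 - 2*y + 24; no integer root y with |y| ≤ 4.
  x = -1: f_y(-1, y) = 6*y**2 + 2*y + 14; no integer root y with |y| ≤ 4.
  x = 0: f_y(0, y) = 6*y**2 + 6*y + 8; no integer root y with |y| ≤ 4.
  x = 1: f_y(1, y) = 6*y**2 + 10*y + 6; no integer root y with |y| ≤ 4.
  x = 2: f_y(2, y) = 6*y**2 + 14*y + 8; vanishes at y ∈ {-1}. (2, -1): f_x = 0, f = 0 — SINGULAR.
  x = 3: f_y(3, y) = 6*y**2 + 18*y + 14; no integer root y with |y| ≤ 4.
  x = 4: f_y(4, y) = 6*y**2 + 22*y + 24; no integer root y with |y| ≤ 4.
Only singular point on the grid: (2, -1).
Classify: substitute x = 2 + u, y = -1 + v and expand: f = -2*u**3 + 2*u**2*v - u**2 + 2*u*v**2 + 2*v**3 + v**2.
No constant or linear terms (consistent with a singular point). Quadratic part: -u**2 + v**2. Cubic part: -2*u**3 + 2*u**2*v + 2*u*v**2 + 2*v**3.
The quadratic part v**2 - u**2 = (v − u)(v + u) splits into two distinct linear factors, so there are two distinct tangent lines y − -1 = ±(x − 2) — this is a node (ordinary double point).
Classification: node.


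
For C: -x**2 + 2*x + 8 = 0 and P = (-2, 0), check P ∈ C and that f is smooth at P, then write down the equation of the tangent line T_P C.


Tangent line at P: 6*x + 12 = 0.

Step 1: f(-2, 0) = 0, so P lies on C.
Step 2: partial derivatives
  f_x(x, y) = 2 - 2*x, f_y(x, y) = 0.
  f_x(P) = 6, f_y(P) = 0 (gradient nonzero, so P is smooth).
Step 3: tangent line at P: 6·(x − -2) + 0·(y − 0) = 0.
Expanding: 6*x + 12 = 0.


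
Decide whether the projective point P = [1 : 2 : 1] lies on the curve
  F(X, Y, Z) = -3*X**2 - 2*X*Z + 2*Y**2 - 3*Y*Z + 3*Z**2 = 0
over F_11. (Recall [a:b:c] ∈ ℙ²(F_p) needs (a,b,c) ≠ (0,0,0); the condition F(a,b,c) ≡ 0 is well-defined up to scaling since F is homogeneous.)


F(1,2,1) ≡ 0 (mod 11); P is on the curve.

Evaluate F(1, 2, 1) term-by-term (mod 11).
  -3*X**2 ↦ -3·1·1·1 = -3
  -2*X*Z ↦ -2·1·1·1 = -2
  2*Y**2 ↦ 2·1·4·1 = 8
  -3*Y*Z ↦ -3·1·2·1 = -6
  3*Z**2 ↦ 3·1·1·1 = 3
Sum: F(1, 2, 1) = (-3) + (-2) + (8) + (-6) + (3) = 0.
Reducing mod 11: 0 ≡ 0 (mod 11).
Since F(a, b, c) ≡ 0 (mod 11), P lies on the curve.


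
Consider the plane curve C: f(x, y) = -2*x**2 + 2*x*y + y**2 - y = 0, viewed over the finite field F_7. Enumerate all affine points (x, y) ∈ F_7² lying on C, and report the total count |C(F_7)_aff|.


Affine F_7-points: {(0, 0), (0, 1), (1, 1), (1, 5), (4, 2), (4, 5), (5, 2), (5, 3)}; count = 8.

For each of the 49 pairs (x, y) ∈ F_7², evaluate f(x, y) mod 7. Record the zeros.
  x = 0: [0↦0, 1↦0, 2↦2, 3↦6, 4↦5, 5↦6, 6↦2]  zeros at y ∈ {0, 1}
  x = 1: [0↦5, 1↦0, 2↦4, 3↦3, 4↦4, 5↦0, 6↦5]  zeros at y ∈ {1, 5}
  x = 2: [0↦6, 1↦3, 2↦2, 3↦3, 4↦6, 5↦4, 6↦4]  zeros at y ∈ ∅
  x = 3: [0↦3, 1↦2, 2↦3, 3↦6, 4↦4, 5↦4, 6↦6]  zeros at y ∈ ∅
  x = 4: [0↦3, 1↦4, 2↦0, 3↦5, 4↦5, 5↦0, 6↦4]  zeros at y ∈ {2, 5}
  x = 5: [0↦6, 1↦2, 2↦0, 3↦0, 4↦2, 5↦6, 6↦5]  zeros at y ∈ {2, 3}
  x = 6: [0↦5, 1↦3, 2↦3, 3↦5, 4↦2, 5↦1, 6↦2]  zeros at y ∈ ∅
Collecting zeros: affine points = {(0, 0), (0, 1), (1, 1), (1, 5), (4, 2), (4, 5), (5, 2), (5, 3)}.
Total count |C(F_7)_aff| = 8.


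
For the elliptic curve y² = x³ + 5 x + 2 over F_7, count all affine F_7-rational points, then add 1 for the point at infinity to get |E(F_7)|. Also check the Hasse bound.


Affine points = {(0, 3), (0, 4), (1, 1), (1, 6), (3, 3), (3, 4), (4, 3), (4, 4)}; affine count = 8; |E(F_7)| = 9.

Discriminant check: Δ ∝ 4a³ + 27b² = 4·5³ + 27·2² = 4·125 + 27·4 ≡ 6 (mod 7). Nonzero ⇒ E is nonsingular.
For each x ∈ F_7, compute rhs = x³ + 5·x + 2 mod 7, then count y ∈ F_7 with y² ≡ rhs.
  x = 0: rhs = 2, matching y values: 3, 4 (2 points).
  x = 1: rhs = 1, matching y values: 1, 6 (2 points).
  x = 2: rhs = 6, matching y values: none (0 points).
  x = 3: rhs = 2, matching y values: 3, 4 (2 points).
  x = 4: rhs = 2, matching y values: 3, 4 (2 points).
  x = 5: rhs = 5, matching y values: none (0 points).
  x = 6: rhs = 3, matching y values: none (0 points).
Total affine count: 8.
Full point count |E(F_7)| = 8 + 1 = 9.
Hasse bound: |9 − (7+1)| = |1| = 1 ≤ 2√7 ≈ 5.2915 ✓.


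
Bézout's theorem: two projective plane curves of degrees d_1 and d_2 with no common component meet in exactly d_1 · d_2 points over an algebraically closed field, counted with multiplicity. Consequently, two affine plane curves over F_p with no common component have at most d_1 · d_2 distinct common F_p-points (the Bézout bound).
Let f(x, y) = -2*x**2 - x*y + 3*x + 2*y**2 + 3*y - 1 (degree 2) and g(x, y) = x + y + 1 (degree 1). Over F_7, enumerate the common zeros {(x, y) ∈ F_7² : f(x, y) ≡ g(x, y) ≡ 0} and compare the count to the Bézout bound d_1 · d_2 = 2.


Common zeros: ∅; count = 0; Bézout bound = 2.

deg(f) = 2, deg(g) = 1, so Bézout bound = 2.
Scan x ∈ F_7. For each x, list the y ∈ F_7 with f(x, y) ≡ 0 and those with g(x, y) ≡ 0 (mod 7); the common zeros in that column are the intersection.
  x = 0: f ≡ 0 at y ∈ ∅; g ≡ 0 at y ∈ {6}; common: ∅.
  x = 1: f ≡ 0 at y ∈ {0, 6}; g ≡ 0 at y ∈ {5}; common: ∅.
  x = 2: f ≡ 0 at y ∈ {1, 2}; g ≡ 0 at y ∈ {4}; common: ∅.
  x = 3: f ≡ 0 at y ∈ ∅; g ≡ 0 at y ∈ {3}; common: ∅.
  x = 4: f ≡ 0 at y ∈ {0, 4}; g ≡ 0 at y ∈ {2}; common: ∅.
  x = 5: f ≡ 0 at y ∈ ∅; g ≡ 0 at y ∈ {1}; common: ∅.
  x = 6: f ≡ 0 at y ∈ {1, 4}; g ≡ 0 at y ∈ {0}; common: ∅.
Collecting: common zeros = ∅, so the count is 0.
Comparison with the Bézout bound: 0 ≤ 2 = deg(f)·deg(g), as expected for curves with no common component (the affine F_7-count falls short of the bound because intersections may lie at infinity, over extension fields, or carry multiplicity).


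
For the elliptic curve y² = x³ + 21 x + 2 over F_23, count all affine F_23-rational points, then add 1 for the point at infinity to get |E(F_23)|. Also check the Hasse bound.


Affine points = {(0, 5), (0, 18), (1, 1), (1, 22), (2, 11), (2, 12), (3, 0), (4, 9), (4, 14), (5, 5), (5, 18), (7, 3), (7, 20), (9, 0), (10, 4), (10, 19), (11, 0), (12, 2), (12, 21), (14, 2), (14, 21), (15, 9), (15, 14), (16, 8), (16, 15), (18, 5), (18, 18), (20, 2), (20, 21), (22, 7), (22, 16)}; affine count = 31; |E(F_23)| = 32.

Discriminant check: Δ ∝ 4a³ + 27b² = 4·21³ + 27·2² = 4·9261 + 27·4 ≡ 7 (mod 23). Nonzero ⇒ E is nonsingular.
For each x ∈ F_23, compute rhs = x³ + 21·x + 2 mod 23, then count y ∈ F_23 with y² ≡ rhs.
  x = 0: rhs = 2, matching y values: 5, 18 (2 points).
  x = 1: rhs = 1, matching y values: 1, 22 (2 points).
  x = 2: rhs = 6, matching y values: 11, 12 (2 points).
  x = 3: rhs = 0, matching y values: 0 (1 points).
  x = 4: rhs = 12, matching y values: 9, 14 (2 points).
  x = 5: rhs = 2, matching y values: 5, 18 (2 points).
  x = 6: rhs = 22, matching y values: none (0 points).
  x = 7: rhs = 9, matching y values: 3, 20 (2 points).
  x = 8: rhs = 15, matching y values: none (0 points).
  x = 9: rhs = 0, matching y values: 0 (1 points).
  x = 10: rhs = 16, matching y values: 4, 19 (2 points).
  x = 11: rhs = 0, matching y values: 0 (1 points).
  x = 12: rhs = 4, matching y values: 2, 21 (2 points).
  x = 13: rhs = 11, matching y values: none (0 points).
  x = 14: rhs = 4, matching y values: 2, 21 (2 points).
  x = 15: rhs = 12, matching y values: 9, 14 (2 points).
  x = 16: rhs = 18, matching y values: 8, 15 (2 points).
  x = 17: rhs = 5, matching y values: none (0 points).
  x = 18: rhs = 2, matching y values: 5, 18 (2 points).
  x = 19: rhs = 15, matching y values: none (0 points).
  x = 20: rhs = 4, matching y values: 2, 21 (2 points).
  x = 21: rhs = 21, matching y values: none (0 points).
  x = 22: rhs = 3, matching y values: 7, 16 (2 points).
Total affine count: 31.
Full point count |E(F_23)| = 31 + 1 = 32.
Hasse bound: |32 − (23+1)| = |8| = 8 ≤ 2√23 ≈ 9.5917 ✓.


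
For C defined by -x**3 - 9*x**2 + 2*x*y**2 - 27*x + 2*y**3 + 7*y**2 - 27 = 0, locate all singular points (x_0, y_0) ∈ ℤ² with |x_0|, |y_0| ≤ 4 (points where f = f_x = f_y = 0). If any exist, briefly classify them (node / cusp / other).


Singular points: {(-3, 0)}; classification: cusp.

Compute partial derivatives:
  f_x = -3*x**2 - 18*x + 2*y**2 - 27.
  f_y = 4*x*y + 6*y**2 + 14*y.
Scan x_0 ∈ {−4, ..., 4}. For each x_0, f_y(x_0, y) is a polynomial in y; find its integer roots y ∈ {−4, ..., 4}, then test f_x and f at those candidates.
  x = -4: f_y(-4, y) = 6*y**2 - 2*y; vanishes at y ∈ {0}. (-4, 0): f_x = -3 ≠ 0.
  x = -3: f_y(-3, y) = 6*y**2 + 2*y; vanishes at y ∈ {0}. (-3, 0): f_x = 0, f = 0 — SINGULAR.
  x = -2: f_y(-2, y) = 6*y**2 + 6*y; vanishes at y ∈ {-1, 0}. (-2, -1): f_x = -1 ≠ 0; (-2, 0): f_x = -3 ≠ 0.
  x = -1: f_y(-1, y) = 6*y**2 + 10*y; vanishes at y ∈ {0}. (-1, 0): f_x = -12 ≠ 0.
  x = 0: f_y(0, y) = 6*y**2 + 14*y; vanishes at y ∈ {0}. (0, 0): f_x = -27 ≠ 0.
  x = 1: f_y(1, y) = 6*y**2 + 18*y; vanishes at y ∈ {-3, 0}. (1, -3): f_x = -30 ≠ 0; (1, 0): f_x = -48 ≠ 0.
  x = 2: f_y(2, y) = 6*y**2 + 22*y; vanishes at y ∈ {0}. (2, 0): f_x = -75 ≠ 0.
  x = 3: f_y(3, y) = 6*y**2 + 26*y; vanishes at y ∈ {0}. (3, 0): f_x = -108 ≠ 0.
  x = 4: f_y(4, y) = 6*y**2 + 30*y; vanishes at y ∈ {0}. (4, 0): f_x = -147 ≠ 0.
Only singular point on the grid: (-3, 0).
Classify: substitute x = -3 + u, y = 0 + v and expand: f = -u**3 + 2*u*v**2 + 2*v**3 + v**2.
No constant or linear terms (consistent with a singular point). Quadratic part: v**2. Cubic part: -u**3 + 2*u*v**2 + 2*v**3.
The quadratic part v**2 is a perfect square, so there is a single (double) tangent line v = 0, i.e. y = 0. Restricting the cubic part to that line (v = 0) leaves -u**3 ≠ 0, so f is not divisible by v and the branch is v² ≈ u**3 to lowest order — this is a cusp.
Classification: cusp.


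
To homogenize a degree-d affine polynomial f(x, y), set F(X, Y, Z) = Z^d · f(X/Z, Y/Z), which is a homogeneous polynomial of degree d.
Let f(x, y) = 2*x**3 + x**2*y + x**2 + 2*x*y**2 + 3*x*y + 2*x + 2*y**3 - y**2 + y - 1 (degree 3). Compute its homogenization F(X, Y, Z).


F(X, Y, Z) = 2*X**3 + X**2*Y + X**2*Z + 2*X*Y**2 + 3*X*Y*Z + 2*X*Z**2 + 2*Y**3 - Y**2*Z + Y*Z**2 - Z**3

deg(f) = 3.
Substitute x = X/Z, y = Y/Z into f, then multiply by Z^3.
  monomial 2·x^3·y^0 ↦ 2·X^3·Y^0·Z^0.
  monomial 1·x^2·y^1 ↦ 1·X^2·Y^1·Z^0.
  monomial 1·x^2·y^0 ↦ 1·X^2·Y^0·Z^1.
  monomial 2·x^1·y^2 ↦ 2·X^1·Y^2·Z^0.
  monomial 3·x^1·y^1 ↦ 3·X^1·Y^1·Z^1.
  monomial 2·x^1·y^0 ↦ 2·X^1·Y^0·Z^2.
  monomial 2·x^0·y^3 ↦ 2·X^0·Y^3·Z^0.
  monomial -1·x^0·y^2 ↦ -1·X^0·Y^2·Z^1.
  monomial 1·x^0·y^1 ↦ 1·X^0·Y^1·Z^2.
  monomial -1·x^0·y^0 ↦ -1·X^0·Y^0·Z^3.
Collecting: F(X, Y, Z) = 2*X**3 + X**2*Y + X**2*Z + 2*X*Y**2 + 3*X*Y*Z + 2*X*Z**2 + 2*Y**3 - Y**2*Z + Y*Z**2 - Z**3.


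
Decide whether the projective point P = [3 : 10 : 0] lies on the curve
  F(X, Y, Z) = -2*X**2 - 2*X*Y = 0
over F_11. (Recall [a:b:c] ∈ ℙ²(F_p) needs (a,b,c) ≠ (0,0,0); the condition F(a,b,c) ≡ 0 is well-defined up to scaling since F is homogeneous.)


F(3,10,0) ≡ 10 (mod 11); P is NOT on the curve.

Evaluate F(3, 10, 0) term-by-term (mod 11).
  -2*X**2 ↦ -2·9·1·1 = -18
  -2*X*Y ↦ -2·3·10·1 = -60
Sum: F(3, 10, 0) = (-18) + (-60) = -78.
Reducing mod 11: -78 ≡ 10 (mod 11).
Since F(a, b, c) ≡ 10 ≠ 0 (mod 11), P does NOT lie on the curve.


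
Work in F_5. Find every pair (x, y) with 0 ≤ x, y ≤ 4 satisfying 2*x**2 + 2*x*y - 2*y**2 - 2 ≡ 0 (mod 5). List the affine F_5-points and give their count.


Affine F_5-points: {(0, 2), (0, 3), (1, 0), (1, 1), (2, 3), (2, 4), (3, 1), (3, 2), (4, 0), (4, 4)}; count = 10.

For each of the 25 pairs (x, y) ∈ F_5², evaluate f(x, y) mod 5. Record the zeros.
  x = 0: [0↦3, 1↦1, 2↦0, 3↦0, 4↦1]  zeros at y ∈ {2, 3}
  x = 1: [0↦0, 1↦0, 2↦1, 3↦3, 4↦1]  zeros at y ∈ {0, 1}
  x = 2: [0↦1, 1↦3, 2↦1, 3↦0, 4↦0]  zeros at y ∈ {3, 4}
  x = 3: [0↦1, 1↦0, 2↦0, 3↦1, 4↦3]  zeros at y ∈ {1, 2}
  x = 4: [0↦0, 1↦1, 2↦3, 3↦1, 4↦0]  zeros at y ∈ {0, 4}
Collecting zeros: affine points = {(0, 2), (0, 3), (1, 0), (1, 1), (2, 3), (2, 4), (3, 1), (3, 2), (4, 0), (4, 4)}.
Total count |C(F_5)_aff| = 10.


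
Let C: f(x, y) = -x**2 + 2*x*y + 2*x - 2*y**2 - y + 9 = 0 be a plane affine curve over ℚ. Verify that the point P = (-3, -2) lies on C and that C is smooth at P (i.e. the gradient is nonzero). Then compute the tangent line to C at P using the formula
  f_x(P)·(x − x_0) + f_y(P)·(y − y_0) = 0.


Tangent line at P: 4*x + y + 14 = 0.

Step 1: f(-3, -2) = 0, so P lies on C.
Step 2: partial derivatives
  f_x(x, y) = -2*x + 2*y + 2, f_y(x, y) = 2*x - 4*y - 1.
  f_x(P) = 4, f_y(P) = 1 (gradient nonzero, so P is smooth).
Step 3: tangent line at P: 4·(x − -3) + 1·(y − -2) = 0.
Expanding: 4*x + y + 14 = 0.


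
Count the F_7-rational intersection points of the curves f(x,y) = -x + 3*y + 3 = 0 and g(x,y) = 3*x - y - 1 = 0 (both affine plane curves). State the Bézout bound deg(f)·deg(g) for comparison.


Common zeros: {(0, 6)}; count = 1; Bézout bound = 1.

deg(f) = 1, deg(g) = 1, so Bézout bound = 1.
Scan x ∈ F_7. For each x, list the y ∈ F_7 with f(x, y) ≡ 0 and those with g(x, y) ≡ 0 (mod 7); the common zeros in that column are the intersection.
  x = 0: f ≡ 0 at y ∈ {6}; g ≡ 0 at y ∈ {6}; common: {6}.
  x = 1: f ≡ 0 at y ∈ {4}; g ≡ 0 at y ∈ {2}; common: ∅.
  x = 2: f ≡ 0 at y ∈ {2}; g ≡ 0 at y ∈ {5}; common: ∅.
  x = 3: f ≡ 0 at y ∈ {0}; g ≡ 0 at y ∈ {1}; common: ∅.
  x = 4: f ≡ 0 at y ∈ {5}; g ≡ 0 at y ∈ {4}; common: ∅.
  x = 5: f ≡ 0 at y ∈ {3}; g ≡ 0 at y ∈ {0}; common: ∅.
  x = 6: f ≡ 0 at y ∈ {1}; g ≡ 0 at y ∈ {3}; common: ∅.
Collecting: common zeros = {(0, 6)}, so the count is 1.
Comparison with the Bézout bound: 1 ≤ 1 = deg(f)·deg(g), as expected for curves with no common component (the bound is attained).


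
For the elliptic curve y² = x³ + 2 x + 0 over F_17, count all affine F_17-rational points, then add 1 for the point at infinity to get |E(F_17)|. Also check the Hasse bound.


Affine points = {(0, 0), (3, 4), (3, 13), (4, 2), (4, 15), (5, 4), (5, 13), (7, 0), (8, 1), (8, 16), (9, 4), (9, 13), (10, 0), (12, 1), (12, 16), (13, 8), (13, 9), (14, 1), (14, 16)}; affine count = 19; |E(F_17)| = 20.

Discriminant check: Δ ∝ 4a³ + 27b² = 4·2³ + 27·0² = 4·8 + 27·0 ≡ 15 (mod 17). Nonzero ⇒ E is nonsingular.
For each x ∈ F_17, compute rhs = x³ + 2·x + 0 mod 17, then count y ∈ F_17 with y² ≡ rhs.
  x = 0: rhs = 0, matching y values: 0 (1 points).
  x = 1: rhs = 3, matching y values: none (0 points).
  x = 2: rhs = 12, matching y values: none (0 points).
  x = 3: rhs = 16, matching y values: 4, 13 (2 points).
  x = 4: rhs = 4, matching y values: 2, 15 (2 points).
  x = 5: rhs = 16, matching y values: 4, 13 (2 points).
  x = 6: rhs = 7, matching y values: none (0 points).
  x = 7: rhs = 0, matching y values: 0 (1 points).
  x = 8: rhs = 1, matching y values: 1, 16 (2 points).
  x = 9: rhs = 16, matching y values: 4, 13 (2 points).
  x = 10: rhs = 0, matching y values: 0 (1 points).
  x = 11: rhs = 10, matching y values: none (0 points).
  x = 12: rhs = 1, matching y values: 1, 16 (2 points).
  x = 13: rhs = 13, matching y values: 8, 9 (2 points).
  x = 14: rhs = 1, matching y values: 1, 16 (2 points).
  x = 15: rhs = 5, matching y values: none (0 points).
  x = 16: rhs = 14, matching y values: none (0 points).
Total affine count: 19.
Full point count |E(F_17)| = 19 + 1 = 20.
Hasse bound: |20 − (17+1)| = |2| = 2 ≤ 2√17 ≈ 8.2462 ✓.


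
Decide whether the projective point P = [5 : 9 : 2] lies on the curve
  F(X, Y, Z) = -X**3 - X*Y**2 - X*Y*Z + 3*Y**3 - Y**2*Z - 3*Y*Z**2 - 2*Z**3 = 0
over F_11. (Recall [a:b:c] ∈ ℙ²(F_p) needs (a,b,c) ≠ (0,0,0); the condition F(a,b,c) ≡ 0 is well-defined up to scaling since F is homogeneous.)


F(5,9,2) ≡ 5 (mod 11); P is NOT on the curve.

Evaluate F(5, 9, 2) term-by-term (mod 11).
  -X**3 ↦ -1·125·1·1 = -125
  -X*Y**2 ↦ -1·5·81·1 = -405
  -X*Y*Z ↦ -1·5·9·2 = -90
  3*Y**3 ↦ 3·1·729·1 = 2187
  -Y**2*Z ↦ -1·1·81·2 = -162
  -3*Y*Z**2 ↦ -3·1·9·4 = -108
  -2*Z**3 ↦ -2·1·1·8 = -16
Sum: F(5, 9, 2) = (-125) + (-405) + (-90) + (2187) + (-162) + (-108) + (-16) = 1281.
Reducing mod 11: 1281 ≡ 5 (mod 11).
Since F(a, b, c) ≡ 5 ≠ 0 (mod 11), P does NOT lie on the curve.


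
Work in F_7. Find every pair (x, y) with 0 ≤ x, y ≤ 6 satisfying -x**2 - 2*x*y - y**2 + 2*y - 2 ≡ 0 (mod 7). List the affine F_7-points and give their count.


Affine F_7-points: {(1, 2), (1, 5), (2, 2), (2, 3), (3, 5), (6, 1), (6, 3)}; count = 7.

For each of the 49 pairs (x, y) ∈ F_7², evaluate f(x, y) mod 7. Record the zeros.
  x = 0: [0↦5, 1↦6, 2↦5, 3↦2, 4↦4, 5↦4, 6↦2]  zeros at y ∈ ∅
  x = 1: [0↦4, 1↦3, 2↦0, 3↦2, 4↦2, 5↦0, 6↦3]  zeros at y ∈ {2, 5}
  x = 2: [0↦1, 1↦5, 2↦0, 3↦0, 4↦5, 5↦1, 6↦2]  zeros at y ∈ {2, 3}
  x = 3: [0↦3, 1↦5, 2↦5, 3↦3, 4↦6, 5↦0, 6↦6]  zeros at y ∈ {5}
  x = 4: [0↦3, 1↦3, 2↦1, 3↦4, 4↦5, 5↦4, 6↦1]  zeros at y ∈ ∅
  x = 5: [0↦1, 1↦6, 2↦2, 3↦3, 4↦2, 5↦6, 6↦1]  zeros at y ∈ ∅
  x = 6: [0↦4, 1↦0, 2↦1, 3↦0, 4↦4, 5↦6, 6↦6]  zeros at y ∈ {1, 3}
Collecting zeros: affine points = {(1, 2), (1, 5), (2, 2), (2, 3), (3, 5), (6, 1), (6, 3)}.
Total count |C(F_7)_aff| = 7.


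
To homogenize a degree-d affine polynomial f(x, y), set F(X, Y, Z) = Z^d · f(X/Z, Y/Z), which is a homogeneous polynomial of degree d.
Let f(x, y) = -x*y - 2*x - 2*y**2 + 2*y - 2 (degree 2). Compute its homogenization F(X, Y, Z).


F(X, Y, Z) = -X*Y - 2*X*Z - 2*Y**2 + 2*Y*Z - 2*Z**2

deg(f) = 2.
Substitute x = X/Z, y = Y/Z into f, then multiply by Z^2.
  monomial -1·x^1·y^1 ↦ -1·X^1·Y^1·Z^0.
  monomial -2·x^1·y^0 ↦ -2·X^1·Y^0·Z^1.
  monomial -2·x^0·y^2 ↦ -2·X^0·Y^2·Z^0.
  monomial 2·x^0·y^1 ↦ 2·X^0·Y^1·Z^1.
  monomial -2·x^0·y^0 ↦ -2·X^0·Y^0·Z^2.
Collecting: F(X, Y, Z) = -X*Y - 2*X*Z - 2*Y**2 + 2*Y*Z - 2*Z**2.


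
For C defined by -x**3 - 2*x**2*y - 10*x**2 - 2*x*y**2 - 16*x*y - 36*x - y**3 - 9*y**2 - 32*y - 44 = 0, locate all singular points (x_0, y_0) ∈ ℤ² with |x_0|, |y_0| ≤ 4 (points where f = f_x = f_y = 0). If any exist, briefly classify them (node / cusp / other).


Singular points: {(-2, -2)}; classification: cusp.

Compute partial derivatives:
  f_x = -3*x**2 - 4*x*y - 20*x - 2*y**2 - 16*y - 36.
  f_y = -2*x**2 - 4*x*y - 16*x - 3*y**2 - 18*y - 32.
Scan x_0 ∈ {−4, ..., 4}. For each x_0, f_y(x_0, y) is a polynomial in y; find its integer roots y ∈ {−4, ..., 4}, then test f_x and f at those candidates.
  x = -4: f_y(-4, y) = -3*y**2 - 2*y; vanishes at y ∈ {0}. (-4, 0): f_x = -4 ≠ 0.
  x = -3: f_y(-3, y) = -3*y**2 - 6*y - 2; no integer root y with |y| ≤ 4.
  x = -2: f_y(-2, y) = -3*y**2 - 10*y - 8; vanishes at y ∈ {-2}. (-2, -2): f_x = 0, f = 0 — SINGULAR.
  x = -1: f_y(-1, y) = -3*y**2 - 14*y - 18; no integer root y with |y| ≤ 4.
  x = 0: f_y(0, y) = -3*y**2 - 18*y - 32; no integer root y with |y| ≤ 4.
  x = 1: f_y(1, y) = -3*y**2 - 22*y - 50; no integer root y with |y| ≤ 4.
  x = 2: f_y(2, y) = -3*y**2 - 26*y - 72; no integer root y with |y| ≤ 4.
  x = 3: f_y(3, y) = -3*y**2 - 30*y - 98; no integer root y with |y| ≤ 4.
  x = 4: f_y(4, y) = -3*y**2 - 34*y - 128; no integer root y with |y| ≤ 4.
Only singular point on the grid: (-2, -2).
Classify: substitute x = -2 + u, y = -2 + v and expand: f = -u**3 - 2*u**2*v - 2*u*v**2 - v**3 + v**2.
No constant or linear terms (consistent with a singular point). Quadratic part: v**2. Cubic part: -u**3 - 2*u**2*v - 2*u*v**2 - v**3.
The quadratic part v**2 is a perfect square, so there is a single (double) tangent line v = 0, i.e. y = -2. Restricting the cubic part to that line (v = 0) leaves -u**3 ≠ 0, so f is not divisible by v and the branch is v² ≈ u**3 to lowest order — this is a cusp.
Classification: cusp.


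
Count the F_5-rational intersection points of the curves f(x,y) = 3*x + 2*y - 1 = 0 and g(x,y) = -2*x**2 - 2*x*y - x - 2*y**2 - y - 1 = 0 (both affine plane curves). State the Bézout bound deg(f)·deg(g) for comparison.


Common zeros: ∅; count = 0; Bézout bound = 2.

deg(f) = 1, deg(g) = 2, so Bézout bound = 2.
Scan x ∈ F_5. For each x, list the y ∈ F_5 with f(x, y) ≡ 0 and those with g(x, y) ≡ 0 (mod 5); the common zeros in that column are the intersection.
  x = 0: f ≡ 0 at y ∈ {3}; g ≡ 0 at y ∈ ∅; common: ∅.
  x = 1: f ≡ 0 at y ∈ {4}; g ≡ 0 at y ∈ ∅; common: ∅.
  x = 2: f ≡ 0 at y ∈ {0}; g ≡ 0 at y ∈ ∅; common: ∅.
  x = 3: f ≡ 0 at y ∈ {1}; g ≡ 0 at y ∈ ∅; common: ∅.
  x = 4: f ≡ 0 at y ∈ {2}; g ≡ 0 at y ∈ {4}; common: ∅.
Collecting: common zeros = ∅, so the count is 0.
Comparison with the Bézout bound: 0 ≤ 2 = deg(f)·deg(g), as expected for curves with no common component (the affine F_5-count falls short of the bound because intersections may lie at infinity, over extension fields, or carry multiplicity).


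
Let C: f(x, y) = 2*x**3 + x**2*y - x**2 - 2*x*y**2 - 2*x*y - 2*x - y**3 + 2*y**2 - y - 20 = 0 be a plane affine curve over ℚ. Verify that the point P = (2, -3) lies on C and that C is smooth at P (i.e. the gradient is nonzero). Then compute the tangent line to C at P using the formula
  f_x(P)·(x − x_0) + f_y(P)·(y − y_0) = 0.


Tangent line at P: -6*x - 16*y - 36 = 0.

Step 1: f(2, -3) = 0, so P lies on C.
Step 2: partial derivatives
  f_x(x, y) = 6*x**2 + 2*x*y - 2*x - 2*y**2 - 2*y - 2, f_y(x, y) = x**2 - 4*x*y - 2*x - 3*y**2 + 4*y - 1.
  f_x(P) = -6, f_y(P) = -16 (gradient nonzero, so P is smooth).
Step 3: tangent line at P: -6·(x − 2) + -16·(y − -3) = 0.
Expanding: -6*x - 16*y - 36 = 0.


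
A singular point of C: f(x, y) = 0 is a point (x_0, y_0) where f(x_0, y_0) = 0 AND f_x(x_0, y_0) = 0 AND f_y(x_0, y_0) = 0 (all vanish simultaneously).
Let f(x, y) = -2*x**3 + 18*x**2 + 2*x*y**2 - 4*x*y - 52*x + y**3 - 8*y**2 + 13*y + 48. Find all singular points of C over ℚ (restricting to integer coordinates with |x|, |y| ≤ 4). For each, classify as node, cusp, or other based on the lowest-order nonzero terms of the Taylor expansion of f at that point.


Singular points: {(3, 1)}; classification: cusp.

Compute partial derivatives:
  f_x = -6*x**2 + 36*x + 2*y**2 - 4*y - 52.
  f_y = 4*x*y - 4*x + 3*y**2 - 16*y + 13.
Scan x_0 ∈ {−4, ..., 4}. For each x_0, f_y(x_0, y) is a polynomial in y; find its integer roots y ∈ {−4, ..., 4}, then test f_x and f at those candidates.
  x = -4: f_y(-4, y) = 3*y**2 - 32*y + 29; vanishes at y ∈ {1}. (-4, 1): f_x = -294 ≠ 0.
  x = -3: f_y(-3, y) = 3*y**2 - 28*y + 25; vanishes at y ∈ {1}. (-3, 1): f_x = -216 ≠ 0.
  x = -2: f_y(-2, y) = 3*y**2 - 24*y + 21; vanishes at y ∈ {1}. (-2, 1): f_x = -150 ≠ 0.
  x = -1: f_y(-1, y) = 3*y**2 - 20*y + 17; vanishes at y ∈ {1}. (-1, 1): f_x = -96 ≠ 0.
  x = 0: f_y(0, y) = 3*y**2 - 16*y + 13; vanishes at y ∈ {1}. (0, 1): f_x = -54 ≠ 0.
  x = 1: f_y(1, y) = 3*y**2 - 12*y + 9; vanishes at y ∈ {1, 3}. (1, 1): f_x = -24 ≠ 0; (1, 3): f_x = -16 ≠ 0.
  x = 2: f_y(2, y) = 3*y**2 - 8*y + 5; vanishes at y ∈ {1}. (2, 1): f_x = -6 ≠ 0.
  x = 3: f_y(3, y) = 3*y**2 - 4*y + 1; vanishes at y ∈ {1}. (3, 1): f_x = 0, f = 0 — SINGULAR.
  x = 4: f_y(4, y) = 3*y**2 - 3; vanishes at y ∈ {-1, 1}. (4, -1): f_x = 2 ≠ 0; (4, 1): f_x = -6 ≠ 0.
Only singular point on the grid: (3, 1).
Classify: substitute x = 3 + u, y = 1 + v and expand: f = -2*u**3 + 2*u*v**2 + v**3 + v**2.
No constant or linear terms (consistent with a singular point). Quadratic part: v**2. Cubic part: -2*u**3 + 2*u*v**2 + v**3.
The quadratic part v**2 is a perfect square, so there is a single (double) tangent line v = 0, i.e. y = 1. Restricting the cubic part to that line (v = 0) leaves -2*u**3 ≠ 0, so f is not divisible by v and the branch is v² ≈ 2*u**3 to lowest order — this is a cusp.
Classification: cusp.
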